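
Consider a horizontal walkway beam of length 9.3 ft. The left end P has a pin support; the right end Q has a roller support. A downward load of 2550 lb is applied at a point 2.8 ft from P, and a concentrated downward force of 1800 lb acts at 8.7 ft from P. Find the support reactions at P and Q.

P_x = 0, P_y = 1898 lb, Q_y = 2452 lb

Taking moments about P: Q_y·9.3 − 2550·2.8 − 1800·8.7 = 0 → Q_y = 22800/9.3 = 2451.61 ≈ 2452 lb.
ΣF_y = 0: P_y + 2451.61 − 2550 − 1800 = 0 → P_y = 1898 lb.
ΣF_x = 0: no horizontal applied forces, so P_x = 0.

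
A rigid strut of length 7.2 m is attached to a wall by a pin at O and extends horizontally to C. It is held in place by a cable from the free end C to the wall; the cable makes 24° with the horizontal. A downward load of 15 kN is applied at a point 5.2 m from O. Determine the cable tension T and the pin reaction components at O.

ΣM about O: T·sin24°·7.2 − 15·5.2 = 0 → T = 78/(7.2·0.406737) = 26.6347 ≈ 26.63 kN.
ΣF_x = 0: O_x − T·cos24° = 0 → O_x = 26.6347 × 0.913545 = 24.33 kN.
ΣF_y = 0: O_y + T·sin24° − 15 = 0 → O_y = 15 − 26.6347 × 0.406737 = 4.167 kN.

T = 26.63 kN, O_x = 24.33 kN, O_y = 4.167 kN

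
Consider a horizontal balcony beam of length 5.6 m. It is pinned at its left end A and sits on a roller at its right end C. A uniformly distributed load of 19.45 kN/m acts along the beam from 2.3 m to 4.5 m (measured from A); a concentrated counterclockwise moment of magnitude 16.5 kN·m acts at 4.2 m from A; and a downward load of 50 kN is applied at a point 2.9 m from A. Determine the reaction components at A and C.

Resultant of the distributed load: 19.45 × 2.2 = 42.79 kN at 3.4 m from A.
Moments about A: C_y·5.6 − (19.45·2.2)·3.4 + 16.5 − 50·2.9 = 0 → C_y = 273.986/5.6 = 48.9261 ≈ 48.93 kN.
ΣF_y = 0: A_y + 48.9261 − 19.45·2.2 − 50 = 0 → A_y = 43.86 kN.
ΣF_x = 0: no horizontal applied forces, so A_x = 0.

A_x = 0, A_y = 43.86 kN, C_y = 48.93 kN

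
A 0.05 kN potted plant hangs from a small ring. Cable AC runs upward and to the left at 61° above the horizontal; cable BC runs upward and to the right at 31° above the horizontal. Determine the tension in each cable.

ΣF_x = 0: −T_AC·cos61° + T_BC·cos31° = 0 → T_BC = 0.565595·T_AC.
ΣF_y = 0: T_AC·sin61° + T_BC·sin31° = 0.05.
Substitute: T_AC·(0.87462 + 0.565595·0.515038) = 0.05 → T_AC = 0.0428845 ≈ 0.04288 kN.
Then T_BC = 0.565595 × 0.0428845 = 0.02426 kN.

T_AC = 0.04288 kN, T_BC = 0.02426 kN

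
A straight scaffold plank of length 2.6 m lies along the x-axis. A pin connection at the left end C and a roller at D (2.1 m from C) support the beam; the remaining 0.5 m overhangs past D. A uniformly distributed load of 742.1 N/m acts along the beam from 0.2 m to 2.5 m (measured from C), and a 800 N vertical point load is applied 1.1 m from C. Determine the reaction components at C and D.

Resultant of the distributed load: 742.1 × 2.3 = 1706.83 N at 1.35 m from C.
ΣM about C: D_y·2.1 − (742.1·2.3)·1.35 − 800·1.1 = 0 → D_y = 3184.2205/2.1 = 1516.3 ≈ 1516 N.
ΣF_y = 0: C_y + 1516.3 − 742.1·2.3 − 800 = 0 → C_y = 990.5 N.
ΣF_x = 0: no horizontal applied forces, so C_x = 0.

C_x = 0, C_y = 990.5 N, D_y = 1516 N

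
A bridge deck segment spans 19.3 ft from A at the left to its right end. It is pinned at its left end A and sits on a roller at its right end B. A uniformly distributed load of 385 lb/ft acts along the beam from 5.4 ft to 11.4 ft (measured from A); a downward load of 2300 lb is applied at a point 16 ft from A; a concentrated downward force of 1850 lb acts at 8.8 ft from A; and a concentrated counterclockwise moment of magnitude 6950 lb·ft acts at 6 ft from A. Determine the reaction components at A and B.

Resultant of the distributed load: 385 × 6 = 2310 lb at 8.4 ft from A.
Moments about A: B_y·19.3 − (385·6)·8.4 − 2300·16 − 1850·8.8 + 6950 = 0 → B_y = 65534/19.3 = 3395.54 ≈ 3396 lb.
ΣF_y = 0: A_y + 3395.54 − 385·6 − 2300 − 1850 = 0 → A_y = 3064 lb.
ΣF_x = 0: no horizontal applied forces, so A_x = 0.

A_x = 0, A_y = 3064 lb, B_y = 3396 lb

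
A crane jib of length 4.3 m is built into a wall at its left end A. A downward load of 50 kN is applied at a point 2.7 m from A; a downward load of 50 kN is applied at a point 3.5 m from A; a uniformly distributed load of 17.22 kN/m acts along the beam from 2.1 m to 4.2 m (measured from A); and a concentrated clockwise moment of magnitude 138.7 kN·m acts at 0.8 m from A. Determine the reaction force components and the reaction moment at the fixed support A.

Resultant of the distributed load: 17.22 × 2.1 = 36.162 kN at 3.15 m from A.
ΣF_x = 0: A_x = 0.
ΣF_y = 0: A_y − 50 − 50 − 17.22·2.1 = 0 → A_y = 136.2 kN.
ΣM about A: M_A − 50·2.7 − 50·3.5 − (17.22·2.1)·3.15 − 138.7 = 0 → M_A = 562.6 kN·m.

A_x = 0, A_y = 136.2 kN, M_A = 562.6 kN·m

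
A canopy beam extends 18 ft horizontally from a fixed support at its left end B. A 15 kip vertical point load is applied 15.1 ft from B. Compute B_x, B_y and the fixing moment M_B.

ΣF_x = 0: B_x = 0.
ΣF_y = 0: B_y − 15 = 0 → B_y = 15.00 kip.
ΣM about B: M_B − 15·15.1 = 0 → M_B = 226.5 kip·ft.

B_x = 0, B_y = 15.00 kip, M_B = 226.5 kip·ft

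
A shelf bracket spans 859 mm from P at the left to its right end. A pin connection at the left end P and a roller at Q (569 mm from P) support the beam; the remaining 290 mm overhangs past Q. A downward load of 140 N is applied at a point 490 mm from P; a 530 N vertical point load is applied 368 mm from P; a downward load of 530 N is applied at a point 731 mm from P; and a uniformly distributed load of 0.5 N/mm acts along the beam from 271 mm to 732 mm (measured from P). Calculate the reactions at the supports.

Resultant of the distributed load: 0.5 × 461 = 230.5 N at 501.5 mm from P.
Moments about P: Q_y·569 − 140·490 − 530·368 − 530·731 − (0.5·461)·501.5 = 0 → Q_y = 766665.75/569 = 1347.39 ≈ 1347 N.
ΣF_y = 0: P_y + 1347.39 − 140 − 530 − 530 − 0.5·461 = 0 → P_y = 83.11 N.
ΣF_x = 0: no horizontal applied forces, so P_x = 0.

P_x = 0, P_y = 83.11 N, Q_y = 1347 N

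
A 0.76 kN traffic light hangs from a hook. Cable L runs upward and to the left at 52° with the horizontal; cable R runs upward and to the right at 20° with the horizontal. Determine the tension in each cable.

T_L = 0.7509 kN, T_R = 0.4920 kN

ΣF_x = 0: −T_L·cos52° + T_R·cos20° = 0 → T_R = 0.655173·T_L.
ΣF_y = 0: T_L·sin52° + T_R·sin20° = 0.76.
Substitute: T_L·(0.788011 + 0.655173·0.34202) = 0.76 → T_L = 0.750919 ≈ 0.7509 kN.
Then T_R = 0.655173 × 0.750919 = 0.4920 kN.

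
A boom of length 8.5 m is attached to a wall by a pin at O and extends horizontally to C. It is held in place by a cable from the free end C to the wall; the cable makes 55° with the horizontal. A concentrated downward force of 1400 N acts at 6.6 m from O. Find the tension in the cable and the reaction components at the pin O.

ΣM about O: T·sin55°·8.5 − 1400·6.6 = 0 → T = 9240/(8.5·0.819152) = 1327.05 ≈ 1327 N.
ΣF_x = 0: O_x − T·cos55° = 0 → O_x = 1327.05 × 0.573576 = 761.2 N.
ΣF_y = 0: O_y + T·sin55° − 1400 = 0 → O_y = 1400 − 1327.05 × 0.819152 = 312.9 N.

T = 1327 N, O_x = 761.2 N, O_y = 312.9 N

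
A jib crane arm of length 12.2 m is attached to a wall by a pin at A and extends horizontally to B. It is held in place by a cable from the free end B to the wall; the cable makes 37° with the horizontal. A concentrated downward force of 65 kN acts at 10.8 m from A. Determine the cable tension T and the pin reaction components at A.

ΣM about A: T·sin37°·12.2 − 65·10.8 = 0 → T = 702/(12.2·0.601815) = 95.6124 ≈ 95.61 kN.
ΣF_x = 0: A_x − T·cos37° = 0 → A_x = 95.6124 × 0.798636 = 76.36 kN.
ΣF_y = 0: A_y + T·sin37° − 65 = 0 → A_y = 65 − 95.6124 × 0.601815 = 7.459 kN.

T = 95.61 kN, A_x = 76.36 kN, A_y = 7.459 kN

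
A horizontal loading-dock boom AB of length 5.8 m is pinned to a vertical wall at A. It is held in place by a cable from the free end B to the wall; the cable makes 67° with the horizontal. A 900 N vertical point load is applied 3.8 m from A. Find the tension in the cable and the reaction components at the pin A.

T = 640.6 N, A_x = 250.3 N, A_y = 310.3 N

ΣM about A: T·sin67°·5.8 − 900·3.8 = 0 → T = 3420/(5.8·0.920505) = 640.578 ≈ 640.6 N.
ΣF_x = 0: A_x − T·cos67° = 0 → A_x = 640.578 × 0.390731 = 250.3 N.
ΣF_y = 0: A_y + T·sin67° − 900 = 0 → A_y = 900 − 640.578 × 0.920505 = 310.3 N.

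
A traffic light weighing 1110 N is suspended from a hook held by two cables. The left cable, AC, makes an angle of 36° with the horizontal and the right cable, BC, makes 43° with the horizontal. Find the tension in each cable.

ΣF_x = 0: −T_AC·cos36° + T_BC·cos43° = 0 → T_BC = 1.10619·T_AC.
ΣF_y = 0: T_AC·sin36° + T_BC·sin43° = 1110.
Substitute: T_AC·(0.587785 + 1.10619·0.681998) = 1110 → T_AC = 826.998 ≈ 827.0 N.
Then T_BC = 1.10619 × 826.998 = 914.8 N.

T_AC = 827.0 N, T_BC = 914.8 N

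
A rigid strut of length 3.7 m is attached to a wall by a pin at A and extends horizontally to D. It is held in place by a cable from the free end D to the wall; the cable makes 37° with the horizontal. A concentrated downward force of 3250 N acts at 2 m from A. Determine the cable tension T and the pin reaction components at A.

T = 2919 N, A_x = 2331 N, A_y = 1493 N

ΣM about A: T·sin37°·3.7 − 3250·2 = 0 → T = 6500/(3.7·0.601815) = 2919.1 ≈ 2919 N.
ΣF_x = 0: A_x − T·cos37° = 0 → A_x = 2919.1 × 0.798636 = 2331 N.
ΣF_y = 0: A_y + T·sin37° − 3250 = 0 → A_y = 3250 − 2919.1 × 0.601815 = 1493 N.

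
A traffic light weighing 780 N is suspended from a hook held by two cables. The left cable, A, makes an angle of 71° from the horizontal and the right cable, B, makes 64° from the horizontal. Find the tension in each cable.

ΣF_x = 0: −T_A·cos71° + T_B·cos64° = 0 → T_B = 0.742677·T_A.
ΣF_y = 0: T_A·sin71° + T_B·sin64° = 780.
Substitute: T_A·(0.945519 + 0.742677·0.898794) = 780 → T_A = 483.561 ≈ 483.6 N.
Then T_B = 0.742677 × 483.561 = 359.1 N.

T_A = 483.6 N, T_B = 359.1 N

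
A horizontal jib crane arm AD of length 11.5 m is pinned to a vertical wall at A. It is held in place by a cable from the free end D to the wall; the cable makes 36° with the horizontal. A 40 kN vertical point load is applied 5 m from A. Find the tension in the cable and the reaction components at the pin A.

ΣM about A: T·sin36°·11.5 − 40·5 = 0 → T = 200/(11.5·0.587785) = 29.5879 ≈ 29.59 kN.
ΣF_x = 0: A_x − T·cos36° = 0 → A_x = 29.5879 × 0.809017 = 23.94 kN.
ΣF_y = 0: A_y + T·sin36° − 40 = 0 → A_y = 40 − 29.5879 × 0.587785 = 22.61 kN.

T = 29.59 kN, A_x = 23.94 kN, A_y = 22.61 kN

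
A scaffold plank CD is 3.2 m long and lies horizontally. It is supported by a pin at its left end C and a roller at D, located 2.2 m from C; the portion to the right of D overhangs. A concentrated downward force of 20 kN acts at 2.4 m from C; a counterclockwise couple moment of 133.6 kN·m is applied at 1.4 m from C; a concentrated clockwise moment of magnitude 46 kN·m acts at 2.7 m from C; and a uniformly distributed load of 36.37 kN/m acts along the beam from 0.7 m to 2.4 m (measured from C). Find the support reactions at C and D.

Resultant of the distributed load: 36.37 × 1.7 = 61.829 kN at 1.55 m from C.
Taking moments about C: D_y·2.2 − 20·2.4 + 133.6 − 46 − (36.37·1.7)·1.55 = 0 → D_y = 56.23495/2.2 = 25.5613 ≈ 25.56 kN.
ΣF_y = 0: C_y + 25.5613 − 20 − 36.37·1.7 = 0 → C_y = 56.27 kN.
ΣF_x = 0: no horizontal applied forces, so C_x = 0.

C_x = 0, C_y = 56.27 kN, D_y = 25.56 kN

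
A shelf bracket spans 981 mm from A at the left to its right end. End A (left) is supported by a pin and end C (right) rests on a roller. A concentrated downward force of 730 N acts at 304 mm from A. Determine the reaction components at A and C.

A_x = 0, A_y = 503.8 N, C_y = 226.2 N

Taking moments about A: C_y·981 − 730·304 = 0 → C_y = 221920/981 = 226.218 ≈ 226.2 N.
ΣF_y = 0: A_y + 226.218 − 730 = 0 → A_y = 503.8 N.
ΣF_x = 0: no horizontal applied forces, so A_x = 0.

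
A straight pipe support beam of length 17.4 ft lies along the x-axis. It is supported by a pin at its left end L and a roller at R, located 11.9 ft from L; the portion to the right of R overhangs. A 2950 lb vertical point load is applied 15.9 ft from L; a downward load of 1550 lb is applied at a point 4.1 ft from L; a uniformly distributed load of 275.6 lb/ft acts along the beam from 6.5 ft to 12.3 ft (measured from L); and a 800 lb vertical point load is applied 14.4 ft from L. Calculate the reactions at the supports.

L_x = 0, L_y = 192.1 lb, R_y = 6706 lb

Resultant of the distributed load: 275.6 × 5.8 = 1598.48 lb at 9.4 ft from L.
Moments about L: R_y·11.9 − 2950·15.9 − 1550·4.1 − (275.6·5.8)·9.4 − 800·14.4 = 0 → R_y = 79805.712/11.9 = 6706.36 ≈ 6706 lb.
ΣF_y = 0: L_y + 6706.36 − 2950 − 1550 − 275.6·5.8 − 800 = 0 → L_y = 192.1 lb.
ΣF_x = 0: no horizontal applied forces, so L_x = 0.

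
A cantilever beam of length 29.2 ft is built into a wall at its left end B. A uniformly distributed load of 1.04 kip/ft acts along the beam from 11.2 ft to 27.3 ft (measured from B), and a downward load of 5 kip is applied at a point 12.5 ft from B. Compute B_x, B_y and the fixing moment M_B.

B_x = 0, B_y = 21.74 kip, M_B = 384.8 kip·ft

Resultant of the distributed load: 1.04 × 16.1 = 16.744 kip at 19.25 ft from B.
ΣF_x = 0: B_x = 0.
ΣF_y = 0: B_y − 1.04·16.1 − 5 = 0 → B_y = 21.74 kip.
ΣM about B: M_B − (1.04·16.1)·19.25 − 5·12.5 = 0 → M_B = 384.8 kip·ft.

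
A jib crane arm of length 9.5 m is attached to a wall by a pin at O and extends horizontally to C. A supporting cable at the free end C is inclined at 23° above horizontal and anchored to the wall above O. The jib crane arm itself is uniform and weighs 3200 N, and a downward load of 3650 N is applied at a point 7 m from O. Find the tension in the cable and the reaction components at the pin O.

ΣM about O: T·sin23°·9.5 − 3200·4.75 − 3650·7 = 0 → T = 40750/(9.5·0.390731) = 10978.1 ≈ 10980 N.
ΣF_x = 0: O_x − T·cos23° = 0 → O_x = 10978.1 × 0.920505 = 10110 N.
ΣF_y = 0: O_y + T·sin23° − 3200 − 3650 = 0 → O_y = 6850 − 10978.1 × 0.390731 = 2561 N.

T = 10980 N, O_x = 10110 N, O_y = 2561 N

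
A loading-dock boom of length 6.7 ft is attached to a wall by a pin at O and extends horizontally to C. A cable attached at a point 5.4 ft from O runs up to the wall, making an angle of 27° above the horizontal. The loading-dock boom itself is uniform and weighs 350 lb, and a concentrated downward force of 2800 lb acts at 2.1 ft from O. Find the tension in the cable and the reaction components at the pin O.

ΣM about O: T·sin27°·5.4 − 350·3.35 − 2800·2.1 = 0 → T = 7052.5/(5.4·0.45399) = 2876.76 ≈ 2877 lb.
ΣF_x = 0: O_x − T·cos27° = 0 → O_x = 2876.76 × 0.891007 = 2563 lb.
ΣF_y = 0: O_y + T·sin27° − 350 − 2800 = 0 → O_y = 3150 − 2876.76 × 0.45399 = 1844 lb.

T = 2877 lb, O_x = 2563 lb, O_y = 1844 lb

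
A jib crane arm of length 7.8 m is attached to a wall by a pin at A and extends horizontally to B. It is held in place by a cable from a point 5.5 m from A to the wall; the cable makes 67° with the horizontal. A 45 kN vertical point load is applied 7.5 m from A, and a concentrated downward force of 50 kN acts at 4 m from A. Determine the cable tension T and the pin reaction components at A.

ΣM about A: T·sin67°·5.5 − 45·7.5 − 50·4 = 0 → T = 537.5/(5.5·0.920505) = 106.167 ≈ 106.2 kN.
ΣF_x = 0: A_x − T·cos67° = 0 → A_x = 106.167 × 0.390731 = 41.48 kN.
ΣF_y = 0: A_y + T·sin67° − 45 − 50 = 0 → A_y = 95 − 106.167 × 0.920505 = -2.727 kN.

T = 106.2 kN, A_x = 41.48 kN, A_y = -2.727 kN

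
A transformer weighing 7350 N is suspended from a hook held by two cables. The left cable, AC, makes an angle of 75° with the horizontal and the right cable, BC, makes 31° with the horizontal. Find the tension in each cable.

T_AC = 6554 N, T_BC = 1979 N

ΣF_x = 0: −T_AC·cos75° + T_BC·cos31° = 0 → T_BC = 0.301947·T_AC.
ΣF_y = 0: T_AC·sin75° + T_BC·sin31° = 7350.
Substitute: T_AC·(0.965926 + 0.301947·0.515038) = 7350 → T_AC = 6554.07 ≈ 6554 N.
Then T_BC = 0.301947 × 6554.07 = 1979 N.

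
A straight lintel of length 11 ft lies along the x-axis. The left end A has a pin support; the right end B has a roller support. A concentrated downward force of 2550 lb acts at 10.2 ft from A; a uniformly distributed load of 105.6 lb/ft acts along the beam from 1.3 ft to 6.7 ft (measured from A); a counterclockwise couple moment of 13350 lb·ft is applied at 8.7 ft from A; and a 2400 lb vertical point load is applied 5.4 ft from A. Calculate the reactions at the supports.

Resultant of the distributed load: 105.6 × 5.4 = 570.24 lb at 4 ft from A.
Moments about A: B_y·11 − 2550·10.2 − (105.6·5.4)·4 + 13350 − 2400·5.4 = 0 → B_y = 27900.96/11 = 2536.45 ≈ 2536 lb.
ΣF_y = 0: A_y + 2536.45 − 2550 − 105.6·5.4 − 2400 = 0 → A_y = 2984 lb.
ΣF_x = 0: no horizontal applied forces, so A_x = 0.

A_x = 0, A_y = 2984 lb, B_y = 2536 lb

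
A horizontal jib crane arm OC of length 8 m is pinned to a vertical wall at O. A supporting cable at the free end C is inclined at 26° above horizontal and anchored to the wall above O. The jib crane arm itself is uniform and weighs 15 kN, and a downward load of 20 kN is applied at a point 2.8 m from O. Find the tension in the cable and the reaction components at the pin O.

T = 33.08 kN, O_x = 29.73 kN, O_y = 20.50 kN

ΣM about O: T·sin26°·8 − 15·4 − 20·2.8 = 0 → T = 116/(8·0.438371) = 33.077 ≈ 33.08 kN.
ΣF_x = 0: O_x − T·cos26° = 0 → O_x = 33.077 × 0.898794 = 29.73 kN.
ΣF_y = 0: O_y + T·sin26° − 15 − 20 = 0 → O_y = 35 − 33.077 × 0.438371 = 20.50 kN.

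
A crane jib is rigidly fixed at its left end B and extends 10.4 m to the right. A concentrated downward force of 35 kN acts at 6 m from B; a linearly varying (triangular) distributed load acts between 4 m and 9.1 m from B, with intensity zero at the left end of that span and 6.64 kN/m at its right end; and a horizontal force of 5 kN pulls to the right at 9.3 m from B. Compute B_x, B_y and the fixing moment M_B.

B_x = -5.000 kN, B_y = 51.93 kN, M_B = 335.3 kN·m

Resultant of the triangular load: ½ × 6.64 × 5.1 = 16.932 kN, acting at 7.4 m from B (one-third of the span from the peak).
ΣF_x = 0: B_x + 5 = 0 → B_x = -5.000 kN.
ΣF_y = 0: B_y − 35 − ½·6.64·5.1 = 0 → B_y = 51.93 kN.
ΣM about B: M_B − 35·6 − (½·6.64·5.1)·7.4 = 0 → M_B = 335.3 kN·m.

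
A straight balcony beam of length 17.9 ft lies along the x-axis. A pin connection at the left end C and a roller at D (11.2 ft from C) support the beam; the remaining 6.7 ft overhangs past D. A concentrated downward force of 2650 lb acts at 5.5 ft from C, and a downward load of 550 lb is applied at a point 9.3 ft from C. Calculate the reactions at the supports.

ΣM about C: D_y·11.2 − 2650·5.5 − 550·9.3 = 0 → D_y = 19690/11.2 = 1758.04 ≈ 1758 lb.
ΣF_y = 0: C_y + 1758.04 − 2650 − 550 = 0 → C_y = 1442 lb.
ΣF_x = 0: no horizontal applied forces, so C_x = 0.

C_x = 0, C_y = 1442 lb, D_y = 1758 lb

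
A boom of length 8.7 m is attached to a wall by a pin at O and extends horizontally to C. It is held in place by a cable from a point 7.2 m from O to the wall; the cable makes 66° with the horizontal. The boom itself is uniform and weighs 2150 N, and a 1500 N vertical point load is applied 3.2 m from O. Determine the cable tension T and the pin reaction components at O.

T = 2152 N, O_x = 875.2 N, O_y = 1684 N

ΣM about O: T·sin66°·7.2 − 2150·4.35 − 1500·3.2 = 0 → T = 14152.5/(7.2·0.913545) = 2151.65 ≈ 2152 N.
ΣF_x = 0: O_x − T·cos66° = 0 → O_x = 2151.65 × 0.406737 = 875.2 N.
ΣF_y = 0: O_y + T·sin66° − 2150 − 1500 = 0 → O_y = 3650 − 2151.65 × 0.913545 = 1684 N.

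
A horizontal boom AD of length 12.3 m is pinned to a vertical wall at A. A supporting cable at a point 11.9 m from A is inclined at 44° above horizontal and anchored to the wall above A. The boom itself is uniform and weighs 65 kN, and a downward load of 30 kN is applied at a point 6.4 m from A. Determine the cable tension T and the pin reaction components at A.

ΣM about A: T·sin44°·11.9 − 65·6.15 − 30·6.4 = 0 → T = 591.75/(11.9·0.694658) = 71.5847 ≈ 71.58 kN.
ΣF_x = 0: A_x − T·cos44° = 0 → A_x = 71.5847 × 0.71934 = 51.49 kN.
ΣF_y = 0: A_y + T·sin44° − 65 − 30 = 0 → A_y = 95 − 71.5847 × 0.694658 = 45.27 kN.

T = 71.58 kN, A_x = 51.49 kN, A_y = 45.27 kN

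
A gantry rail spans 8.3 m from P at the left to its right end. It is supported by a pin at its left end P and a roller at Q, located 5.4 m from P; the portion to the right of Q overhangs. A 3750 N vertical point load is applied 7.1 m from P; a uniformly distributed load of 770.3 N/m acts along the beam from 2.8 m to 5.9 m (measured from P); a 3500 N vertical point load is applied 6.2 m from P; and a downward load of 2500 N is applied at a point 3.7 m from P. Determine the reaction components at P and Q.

P_x = 0, P_y = -447.7 N, Q_y = 12590 N

Resultant of the distributed load: 770.3 × 3.1 = 2387.93 N at 4.35 m from P.
Moments about P: Q_y·5.4 − 3750·7.1 − (770.3·3.1)·4.35 − 3500·6.2 − 2500·3.7 = 0 → Q_y = 67962.4955/5.4 = 12585.6 ≈ 12590 N.
ΣF_y = 0: P_y + 12585.6 − 3750 − 770.3·3.1 − 3500 − 2500 = 0 → P_y = -447.7 N.
ΣF_x = 0: no horizontal applied forces, so P_x = 0.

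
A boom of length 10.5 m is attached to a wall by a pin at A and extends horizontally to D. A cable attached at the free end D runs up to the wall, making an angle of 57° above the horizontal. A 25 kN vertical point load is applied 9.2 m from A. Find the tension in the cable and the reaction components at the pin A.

T = 26.12 kN, A_x = 14.23 kN, A_y = 3.095 kN

ΣM about A: T·sin57°·10.5 − 25·9.2 = 0 → T = 230/(10.5·0.838671) = 26.1184 ≈ 26.12 kN.
ΣF_x = 0: A_x − T·cos57° = 0 → A_x = 26.1184 × 0.544639 = 14.23 kN.
ΣF_y = 0: A_y + T·sin57° − 25 = 0 → A_y = 25 − 26.1184 × 0.838671 = 3.095 kN.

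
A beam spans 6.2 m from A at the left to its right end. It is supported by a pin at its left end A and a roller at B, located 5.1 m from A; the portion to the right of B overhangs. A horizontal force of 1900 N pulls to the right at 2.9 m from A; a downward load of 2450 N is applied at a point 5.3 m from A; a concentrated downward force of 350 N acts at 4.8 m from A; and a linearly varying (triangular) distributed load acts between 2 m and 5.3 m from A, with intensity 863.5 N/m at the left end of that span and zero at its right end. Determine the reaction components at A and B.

Resultant of the triangular load: ½ × 863.5 × 3.3 = 1424.775 N, acting at 3.1 m from A (one-third of the span from the peak).
Moments about A: B_y·5.1 − 2450·5.3 − 350·4.8 − (½·863.5·3.3)·3.1 = 0 → B_y = 19081.8025/5.1 = 3741.53 ≈ 3742 N.
ΣF_y = 0: A_y + 3741.53 − 2450 − 350 − ½·863.5·3.3 = 0 → A_y = 483.2 N.
ΣF_x = 0: A_x + 1900 = 0 → A_x = -1900 N.

A_x = -1900 N, A_y = 483.2 N, B_y = 3742 N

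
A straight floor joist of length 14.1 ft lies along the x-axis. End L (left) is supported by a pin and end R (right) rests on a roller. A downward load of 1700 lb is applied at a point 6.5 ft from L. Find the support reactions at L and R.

L_x = 0, L_y = 916.3 lb, R_y = 783.7 lb

Moments about L: R_y·14.1 − 1700·6.5 = 0 → R_y = 11050/14.1 = 783.688 ≈ 783.7 lb.
ΣF_y = 0: L_y + 783.688 − 1700 = 0 → L_y = 916.3 lb.
ΣF_x = 0: no horizontal applied forces, so L_x = 0.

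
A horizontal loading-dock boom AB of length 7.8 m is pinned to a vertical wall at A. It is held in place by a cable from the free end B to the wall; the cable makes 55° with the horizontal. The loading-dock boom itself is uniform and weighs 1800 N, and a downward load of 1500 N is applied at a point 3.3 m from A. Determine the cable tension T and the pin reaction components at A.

T = 1873 N, A_x = 1075 N, A_y = 1765 N

ΣM about A: T·sin55°·7.8 − 1800·3.9 − 1500·3.3 = 0 → T = 11970/(7.8·0.819152) = 1873.42 ≈ 1873 N.
ΣF_x = 0: A_x − T·cos55° = 0 → A_x = 1873.42 × 0.573576 = 1075 N.
ΣF_y = 0: A_y + T·sin55° − 1800 − 1500 = 0 → A_y = 3300 − 1873.42 × 0.819152 = 1765 N.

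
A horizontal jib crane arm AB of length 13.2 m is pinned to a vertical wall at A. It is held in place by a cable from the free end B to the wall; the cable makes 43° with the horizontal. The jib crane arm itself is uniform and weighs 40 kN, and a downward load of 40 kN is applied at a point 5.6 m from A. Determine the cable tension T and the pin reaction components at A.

ΣM about A: T·sin43°·13.2 − 40·6.6 − 40·5.6 = 0 → T = 488/(13.2·0.681998) = 54.2079 ≈ 54.21 kN.
ΣF_x = 0: A_x − T·cos43° = 0 → A_x = 54.2079 × 0.731354 = 39.65 kN.
ΣF_y = 0: A_y + T·sin43° − 40 − 40 = 0 → A_y = 80 − 54.2079 × 0.681998 = 43.03 kN.

T = 54.21 kN, A_x = 39.65 kN, A_y = 43.03 kN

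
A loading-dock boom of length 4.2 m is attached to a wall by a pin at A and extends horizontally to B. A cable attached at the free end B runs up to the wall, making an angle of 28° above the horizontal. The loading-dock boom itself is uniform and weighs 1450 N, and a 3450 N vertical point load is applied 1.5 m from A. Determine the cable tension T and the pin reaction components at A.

ΣM about A: T·sin28°·4.2 − 1450·2.1 − 3450·1.5 = 0 → T = 8220/(4.2·0.469472) = 4168.82 ≈ 4169 N.
ΣF_x = 0: A_x − T·cos28° = 0 → A_x = 4168.82 × 0.882948 = 3681 N.
ΣF_y = 0: A_y + T·sin28° − 1450 − 3450 = 0 → A_y = 4900 − 4168.82 × 0.469472 = 2943 N.

T = 4169 N, A_x = 3681 N, A_y = 2943 N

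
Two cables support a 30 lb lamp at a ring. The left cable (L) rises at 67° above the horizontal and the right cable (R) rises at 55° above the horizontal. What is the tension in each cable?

T_L = 20.29 lb, T_R = 13.82 lb

ΣF_x = 0: −T_L·cos67° + T_R·cos55° = 0 → T_R = 0.681219·T_L.
ΣF_y = 0: T_L·sin67° + T_R·sin55° = 30.
Substitute: T_L·(0.920505 + 0.681219·0.819152) = 30 → T_L = 20.2905 ≈ 20.29 lb.
Then T_R = 0.681219 × 20.2905 = 13.82 lb.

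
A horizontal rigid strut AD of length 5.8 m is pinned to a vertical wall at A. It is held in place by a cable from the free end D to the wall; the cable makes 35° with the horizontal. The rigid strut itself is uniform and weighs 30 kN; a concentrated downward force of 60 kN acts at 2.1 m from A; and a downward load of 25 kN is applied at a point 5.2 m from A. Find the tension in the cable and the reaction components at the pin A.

ΣM about A: T·sin35°·5.8 − 30·2.9 − 60·2.1 − 25·5.2 = 0 → T = 343/(5.8·0.573576) = 103.104 ≈ 103.1 kN.
ΣF_x = 0: A_x − T·cos35° = 0 → A_x = 103.104 × 0.819152 = 84.46 kN.
ΣF_y = 0: A_y + T·sin35° − 30 − 60 − 25 = 0 → A_y = 115 − 103.104 × 0.573576 = 55.86 kN.

T = 103.1 kN, A_x = 84.46 kN, A_y = 55.86 kN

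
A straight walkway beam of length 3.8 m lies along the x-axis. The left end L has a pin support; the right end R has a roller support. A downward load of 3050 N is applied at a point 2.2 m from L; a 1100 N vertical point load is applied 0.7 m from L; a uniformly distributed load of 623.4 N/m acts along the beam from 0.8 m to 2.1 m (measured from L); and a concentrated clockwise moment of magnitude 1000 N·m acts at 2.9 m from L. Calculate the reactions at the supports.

L_x = 0, L_y = 2420 N, R_y = 2541 N

Resultant of the distributed load: 623.4 × 1.3 = 810.42 N at 1.45 m from L.
Taking moments about L: R_y·3.8 − 3050·2.2 − 1100·0.7 − (623.4·1.3)·1.45 − 1000 = 0 → R_y = 9655.109/3.8 = 2540.82 ≈ 2541 N.
ΣF_y = 0: L_y + 2540.82 − 3050 − 1100 − 623.4·1.3 = 0 → L_y = 2420 N.
ΣF_x = 0: no horizontal applied forces, so L_x = 0.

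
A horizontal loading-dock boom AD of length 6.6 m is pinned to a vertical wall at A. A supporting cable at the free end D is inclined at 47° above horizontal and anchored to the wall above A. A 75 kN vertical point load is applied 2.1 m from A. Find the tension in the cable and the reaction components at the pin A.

T = 32.63 kN, A_x = 22.25 kN, A_y = 51.14 kN

ΣM about A: T·sin47°·6.6 − 75·2.1 = 0 → T = 157.5/(6.6·0.731354) = 32.6294 ≈ 32.63 kN.
ΣF_x = 0: A_x − T·cos47° = 0 → A_x = 32.6294 × 0.681998 = 22.25 kN.
ΣF_y = 0: A_y + T·sin47° − 75 = 0 → A_y = 75 − 32.6294 × 0.731354 = 51.14 kN.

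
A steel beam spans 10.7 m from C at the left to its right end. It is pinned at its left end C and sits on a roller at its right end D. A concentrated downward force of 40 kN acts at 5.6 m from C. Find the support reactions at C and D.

Taking moments about C: D_y·10.7 − 40·5.6 = 0 → D_y = 224/10.7 = 20.9346 ≈ 20.93 kN.
ΣF_y = 0: C_y + 20.9346 − 40 = 0 → C_y = 19.07 kN.
ΣF_x = 0: no horizontal applied forces, so C_x = 0.

C_x = 0, C_y = 19.07 kN, D_y = 20.93 kN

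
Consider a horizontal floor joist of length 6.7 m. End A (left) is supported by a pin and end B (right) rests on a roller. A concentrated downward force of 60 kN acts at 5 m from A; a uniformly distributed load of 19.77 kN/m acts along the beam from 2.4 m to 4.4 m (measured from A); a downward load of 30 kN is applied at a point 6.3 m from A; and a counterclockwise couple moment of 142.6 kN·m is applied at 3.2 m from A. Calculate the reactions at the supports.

Resultant of the distributed load: 19.77 × 2 = 39.54 kN at 3.4 m from A.
Moments about A: B_y·6.7 − 60·5 − (19.77·2)·3.4 − 30·6.3 + 142.6 = 0 → B_y = 480.836/6.7 = 71.7666 ≈ 71.77 kN.
ΣF_y = 0: A_y + 71.7666 − 60 − 19.77·2 − 30 = 0 → A_y = 57.77 kN.
ΣF_x = 0: no horizontal applied forces, so A_x = 0.

A_x = 0, A_y = 57.77 kN, B_y = 71.77 kN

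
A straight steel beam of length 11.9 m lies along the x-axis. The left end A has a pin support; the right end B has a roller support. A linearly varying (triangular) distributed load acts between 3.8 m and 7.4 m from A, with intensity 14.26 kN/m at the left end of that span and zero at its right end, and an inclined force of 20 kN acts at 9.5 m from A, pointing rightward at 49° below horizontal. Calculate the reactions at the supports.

A_x = -13.12 kN, A_y = 17.93 kN, B_y = 22.83 kN

Resultant of the triangular load: ½ × 14.26 × 3.6 = 25.668 kN, acting at 5 m from A (one-third of the span from the peak).
Taking moments about A: B_y·11.9 − (½·14.26·3.6)·5 − 20·sin49°·9.5 = 0 → B_y = 271.735/11.9 = 22.8349 ≈ 22.83 kN.
ΣF_y = 0: A_y + 22.8349 − ½·14.26·3.6 − 20·sin49° = 0 → A_y = 17.93 kN.
ΣF_x = 0: A_x + 20·cos49° = 0 → A_x = -13.12 kN.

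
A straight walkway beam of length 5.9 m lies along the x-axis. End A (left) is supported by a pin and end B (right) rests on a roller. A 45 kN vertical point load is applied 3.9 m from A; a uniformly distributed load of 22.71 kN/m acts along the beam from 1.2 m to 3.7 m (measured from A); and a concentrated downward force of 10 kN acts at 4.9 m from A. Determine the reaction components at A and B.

Resultant of the distributed load: 22.71 × 2.5 = 56.775 kN at 2.45 m from A.
Taking moments about A: B_y·5.9 − 45·3.9 − (22.71·2.5)·2.45 − 10·4.9 = 0 → B_y = 363.59875/5.9 = 61.6269 ≈ 61.63 kN.
ΣF_y = 0: A_y + 61.6269 − 45 − 22.71·2.5 − 10 = 0 → A_y = 50.15 kN.
ΣF_x = 0: no horizontal applied forces, so A_x = 0.

A_x = 0, A_y = 50.15 kN, B_y = 61.63 kN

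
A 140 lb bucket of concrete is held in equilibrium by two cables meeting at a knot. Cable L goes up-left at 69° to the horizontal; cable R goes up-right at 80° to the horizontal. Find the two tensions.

T_L = 47.20 lb, T_R = 97.41 lb

ΣF_x = 0: −T_L·cos69° + T_R·cos80° = 0 → T_R = 2.06376·T_L.
ΣF_y = 0: T_L·sin69° + T_R·sin80° = 140.
Substitute: T_L·(0.93358 + 2.06376·0.984808) = 140 → T_L = 47.2018 ≈ 47.20 lb.
Then T_R = 2.06376 × 47.2018 = 97.41 lb.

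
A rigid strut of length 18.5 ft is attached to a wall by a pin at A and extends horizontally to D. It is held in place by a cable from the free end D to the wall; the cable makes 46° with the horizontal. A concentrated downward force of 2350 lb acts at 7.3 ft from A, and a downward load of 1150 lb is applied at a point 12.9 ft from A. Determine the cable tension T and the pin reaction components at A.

T = 2404 lb, A_x = 1670 lb, A_y = 1771 lb

ΣM about A: T·sin46°·18.5 − 2350·7.3 − 1150·12.9 = 0 → T = 31990/(18.5·0.71934) = 2403.86 ≈ 2404 lb.
ΣF_x = 0: A_x − T·cos46° = 0 → A_x = 2403.86 × 0.694658 = 1670 lb.
ΣF_y = 0: A_y + T·sin46° − 2350 − 1150 = 0 → A_y = 3500 − 2403.86 × 0.71934 = 1771 lb.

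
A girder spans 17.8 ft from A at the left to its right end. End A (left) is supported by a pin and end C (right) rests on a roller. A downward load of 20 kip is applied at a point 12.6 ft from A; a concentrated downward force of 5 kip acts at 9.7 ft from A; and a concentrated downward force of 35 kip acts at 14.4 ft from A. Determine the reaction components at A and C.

A_x = 0, A_y = 14.80 kip, C_y = 45.20 kip

ΣM about A: C_y·17.8 − 20·12.6 − 5·9.7 − 35·14.4 = 0 → C_y = 804.5/17.8 = 45.1966 ≈ 45.20 kip.
ΣF_y = 0: A_y + 45.1966 − 20 − 5 − 35 = 0 → A_y = 14.80 kip.
ΣF_x = 0: no horizontal applied forces, so A_x = 0.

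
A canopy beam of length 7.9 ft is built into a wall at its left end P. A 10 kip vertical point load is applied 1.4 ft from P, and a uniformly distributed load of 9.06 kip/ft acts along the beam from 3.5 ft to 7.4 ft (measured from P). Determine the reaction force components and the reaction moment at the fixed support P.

P_x = 0, P_y = 45.33 kip, M_P = 206.6 kip·ft

Resultant of the distributed load: 9.06 × 3.9 = 35.334 kip at 5.45 ft from P.
ΣF_x = 0: P_x = 0.
ΣF_y = 0: P_y − 10 − 9.06·3.9 = 0 → P_y = 45.33 kip.
ΣM about P: M_P − 10·1.4 − (9.06·3.9)·5.45 = 0 → M_P = 206.6 kip·ft.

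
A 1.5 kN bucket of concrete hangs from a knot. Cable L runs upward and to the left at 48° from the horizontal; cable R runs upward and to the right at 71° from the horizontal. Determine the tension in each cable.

ΣF_x = 0: −T_L·cos48° + T_R·cos71° = 0 → T_R = 2.05527·T_L.
ΣF_y = 0: T_L·sin48° + T_R·sin71° = 1.5.
Substitute: T_L·(0.743145 + 2.05527·0.945519) = 1.5 → T_L = 0.558359 ≈ 0.5584 kN.
Then T_R = 2.05527 × 0.558359 = 1.148 kN.

T_L = 0.5584 kN, T_R = 1.148 kN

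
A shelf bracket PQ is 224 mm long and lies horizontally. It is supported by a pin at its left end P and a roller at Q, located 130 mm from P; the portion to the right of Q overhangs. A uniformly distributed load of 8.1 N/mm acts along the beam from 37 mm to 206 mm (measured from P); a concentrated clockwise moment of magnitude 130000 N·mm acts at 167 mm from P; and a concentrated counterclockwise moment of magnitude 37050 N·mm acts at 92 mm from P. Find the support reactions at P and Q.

Resultant of the distributed load: 8.1 × 169 = 1368.9 N at 121.5 mm from P.
ΣM about P: Q_y·130 − (8.1·169)·121.5 − 130000 + 37050 = 0 → Q_y = 259271.35/130 = 1994.39 ≈ 1994 N.
ΣF_y = 0: P_y + 1994.39 − 8.1·169 = 0 → P_y = -625.5 N.
ΣF_x = 0: no horizontal applied forces, so P_x = 0.

P_x = 0, P_y = -625.5 N, Q_y = 1994 N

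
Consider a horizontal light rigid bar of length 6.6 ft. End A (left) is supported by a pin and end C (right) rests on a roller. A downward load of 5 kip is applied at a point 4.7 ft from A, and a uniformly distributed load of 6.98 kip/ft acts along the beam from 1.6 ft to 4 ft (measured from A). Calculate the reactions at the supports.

A_x = 0, A_y = 11.08 kip, C_y = 10.67 kip

Resultant of the distributed load: 6.98 × 2.4 = 16.752 kip at 2.8 ft from A.
Taking moments about A: C_y·6.6 − 5·4.7 − (6.98·2.4)·2.8 = 0 → C_y = 70.4056/6.6 = 10.6675 ≈ 10.67 kip.
ΣF_y = 0: A_y + 10.6675 − 5 − 6.98·2.4 = 0 → A_y = 11.08 kip.
ΣF_x = 0: no horizontal applied forces, so A_x = 0.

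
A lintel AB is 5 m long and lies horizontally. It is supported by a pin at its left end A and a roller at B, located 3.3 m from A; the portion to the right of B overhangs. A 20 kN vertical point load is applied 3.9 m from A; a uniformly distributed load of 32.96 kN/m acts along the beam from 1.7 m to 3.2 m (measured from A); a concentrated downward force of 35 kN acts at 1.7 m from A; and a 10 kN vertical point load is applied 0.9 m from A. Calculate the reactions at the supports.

A_x = 0, A_y = 33.34 kN, B_y = 81.10 kN

Resultant of the distributed load: 32.96 × 1.5 = 49.44 kN at 2.45 m from A.
ΣM about A: B_y·3.3 − 20·3.9 − (32.96·1.5)·2.45 − 35·1.7 − 10·0.9 = 0 → B_y = 267.628/3.3 = 81.0994 ≈ 81.10 kN.
ΣF_y = 0: A_y + 81.0994 − 20 − 32.96·1.5 − 35 − 10 = 0 → A_y = 33.34 kN.
ΣF_x = 0: no horizontal applied forces, so A_x = 0.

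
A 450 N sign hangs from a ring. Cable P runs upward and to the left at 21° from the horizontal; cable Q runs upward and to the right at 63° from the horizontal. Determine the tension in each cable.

ΣF_x = 0: −T_P·cos21° + T_Q·cos63° = 0 → T_Q = 2.05639·T_P.
ΣF_y = 0: T_P·sin21° + T_Q·sin63° = 450.
Substitute: T_P·(0.358368 + 2.05639·0.891007) = 450 → T_P = 205.421 ≈ 205.4 N.
Then T_Q = 2.05639 × 205.421 = 422.4 N.

T_P = 205.4 N, T_Q = 422.4 N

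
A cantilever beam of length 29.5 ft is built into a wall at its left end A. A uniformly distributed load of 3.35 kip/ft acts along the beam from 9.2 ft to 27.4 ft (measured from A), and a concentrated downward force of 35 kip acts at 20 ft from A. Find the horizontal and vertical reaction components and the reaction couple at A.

Resultant of the distributed load: 3.35 × 18.2 = 60.97 kip at 18.3 ft from A.
ΣF_x = 0: A_x = 0.
ΣF_y = 0: A_y − 3.35·18.2 − 35 = 0 → A_y = 95.97 kip.
ΣM about A: M_A − (3.35·18.2)·18.3 − 35·20 = 0 → M_A = 1816 kip·ft.

A_x = 0, A_y = 95.97 kip, M_A = 1816 kip·ft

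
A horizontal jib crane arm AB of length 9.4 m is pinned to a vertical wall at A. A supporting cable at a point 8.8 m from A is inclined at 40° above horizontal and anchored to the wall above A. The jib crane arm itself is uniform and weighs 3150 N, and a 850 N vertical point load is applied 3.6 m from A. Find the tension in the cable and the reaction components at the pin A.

ΣM about A: T·sin40°·8.8 − 3150·4.7 − 850·3.6 = 0 → T = 17865/(8.8·0.642788) = 3158.29 ≈ 3158 N.
ΣF_x = 0: A_x − T·cos40° = 0 → A_x = 3158.29 × 0.766044 = 2419 N.
ΣF_y = 0: A_y + T·sin40° − 3150 − 850 = 0 → A_y = 4000 − 3158.29 × 0.642788 = 1970 N.

T = 3158 N, A_x = 2419 N, A_y = 1970 N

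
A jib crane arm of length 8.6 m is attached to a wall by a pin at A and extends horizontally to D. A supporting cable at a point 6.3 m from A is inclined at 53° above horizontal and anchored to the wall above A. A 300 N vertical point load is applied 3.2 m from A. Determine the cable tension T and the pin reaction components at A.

T = 190.8 N, A_x = 114.8 N, A_y = 147.6 N

ΣM about A: T·sin53°·6.3 − 300·3.2 = 0 → T = 960/(6.3·0.798636) = 190.802 ≈ 190.8 N.
ΣF_x = 0: A_x − T·cos53° = 0 → A_x = 190.802 × 0.601815 = 114.8 N.
ΣF_y = 0: A_y + T·sin53° − 300 = 0 → A_y = 300 − 190.802 × 0.798636 = 147.6 N.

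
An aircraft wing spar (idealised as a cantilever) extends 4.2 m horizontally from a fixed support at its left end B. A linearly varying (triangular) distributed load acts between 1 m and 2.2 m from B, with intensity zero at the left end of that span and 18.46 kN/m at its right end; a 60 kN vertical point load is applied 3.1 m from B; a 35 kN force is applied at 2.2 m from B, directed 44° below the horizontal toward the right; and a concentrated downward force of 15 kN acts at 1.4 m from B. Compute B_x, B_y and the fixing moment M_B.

Resultant of the triangular load: ½ × 18.46 × 1.2 = 11.076 kN, acting at 1.8 m from B (one-third of the span from the peak).
ΣF_x = 0: B_x + 35·cos44° = 0 → B_x = -25.18 kN.
ΣF_y = 0: B_y − ½·18.46·1.2 − 60 − 35·sin44° − 15 = 0 → B_y = 110.4 kN.
ΣM about B: M_B − (½·18.46·1.2)·1.8 − 60·3.1 − 35·sin44°·2.2 − 15·1.4 = 0 → M_B = 280.4 kN·m.

B_x = -25.18 kN, B_y = 110.4 kN, M_B = 280.4 kN·m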